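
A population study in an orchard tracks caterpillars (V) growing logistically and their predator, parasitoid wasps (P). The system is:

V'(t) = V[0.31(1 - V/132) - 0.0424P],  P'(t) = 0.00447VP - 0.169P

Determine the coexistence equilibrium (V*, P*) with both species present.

From dP/dt = 0 with P > 0: 0.00447V* = 0.169, so V* = 37.8.
Substitute into dV/dt = 0: 0.31(1 - 37.8/132) = 0.0424P*.
The bracket is 0.714, giving P* = 0.221/0.0424 = 5.22.

V* ≈ 37.8, P* ≈ 5.22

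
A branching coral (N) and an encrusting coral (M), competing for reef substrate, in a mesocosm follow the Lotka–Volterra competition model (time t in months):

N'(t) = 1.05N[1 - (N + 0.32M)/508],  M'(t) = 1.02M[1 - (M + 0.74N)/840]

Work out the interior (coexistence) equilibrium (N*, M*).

Setting both brackets to zero gives the nullclines N + 0.32M = 508 and 0.74N + M = 840.
Substituting M = 840 - 0.74N into the first: N(1 - 0.32·0.74) = 508 - 0.32·840.
So N* = 239/0.763 = 313, and then M* = 840 - 0.74·313 = 608.

N* ≈ 313, M* ≈ 608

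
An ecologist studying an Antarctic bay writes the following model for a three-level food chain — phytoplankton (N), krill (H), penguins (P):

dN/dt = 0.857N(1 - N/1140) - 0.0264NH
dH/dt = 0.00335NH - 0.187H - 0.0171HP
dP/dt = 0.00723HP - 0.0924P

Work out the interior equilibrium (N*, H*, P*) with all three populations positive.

N* ≈ 691, H* ≈ 12.8, P* ≈ 124

From dP/dt = 0: 0.00723H* = 0.0924, so H* = 12.8.
From dN/dt = 0: 0.857(1 - N*/1140) = 0.0264·12.8, giving N* = 1140·(1 - 0.394) = 691.
From dH/dt = 0: 0.00335·691 - 0.187 = 0.0171P*, so P* = 2.13/0.0171 = 124.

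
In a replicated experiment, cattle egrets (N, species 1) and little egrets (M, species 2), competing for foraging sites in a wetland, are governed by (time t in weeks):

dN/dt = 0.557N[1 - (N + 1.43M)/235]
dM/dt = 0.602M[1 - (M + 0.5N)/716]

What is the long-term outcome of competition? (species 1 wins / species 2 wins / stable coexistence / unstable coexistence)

species 2 excludes species 1

Compare the nullcline intercepts: K1/α12 = 235/1.43 = 164 < K2 = 716; K2/α21 = 716/0.5 = 1430 > K1 = 235.
Since the inequalities point opposite ways, species 2 can invade but species 1 cannot.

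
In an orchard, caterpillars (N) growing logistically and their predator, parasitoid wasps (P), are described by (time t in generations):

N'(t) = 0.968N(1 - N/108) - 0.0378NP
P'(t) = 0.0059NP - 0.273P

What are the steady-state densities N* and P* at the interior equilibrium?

From dP/dt = 0 with P > 0: 0.0059N* = 0.273, so N* = 46.3.
Substitute into dN/dt = 0: 0.968(1 - 46.3/108) = 0.0378P*.
The bracket is 0.572, giving P* = 0.553/0.0378 = 14.6.

N* ≈ 46.3, P* ≈ 14.6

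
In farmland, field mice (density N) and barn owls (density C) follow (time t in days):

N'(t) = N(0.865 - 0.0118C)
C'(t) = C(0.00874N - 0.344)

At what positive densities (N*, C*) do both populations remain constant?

N* ≈ 39.4, C* ≈ 73.3

Set dC/dt = 0 with C > 0: 0.00874N - 0.344 = 0, so N* = 0.344/0.00874 = 39.4.
Set dN/dt = 0 with N > 0: 0.865 - 0.0118C = 0, so C* = 0.865/0.0118 = 73.3.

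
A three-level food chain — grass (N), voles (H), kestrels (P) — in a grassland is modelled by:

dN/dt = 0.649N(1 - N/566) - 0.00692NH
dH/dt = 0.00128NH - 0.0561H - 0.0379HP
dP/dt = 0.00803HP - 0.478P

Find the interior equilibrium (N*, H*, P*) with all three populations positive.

N* ≈ 207, H* ≈ 59.5, P* ≈ 5.5

From dP/dt = 0: 0.00803H* = 0.478, so H* = 59.5.
From dN/dt = 0: 0.649(1 - N*/566) = 0.00692·59.5, giving N* = 566·(1 - 0.635) = 207.
From dH/dt = 0: 0.00128·207 - 0.0561 = 0.0379P*, so P* = 0.209/0.0379 = 5.5.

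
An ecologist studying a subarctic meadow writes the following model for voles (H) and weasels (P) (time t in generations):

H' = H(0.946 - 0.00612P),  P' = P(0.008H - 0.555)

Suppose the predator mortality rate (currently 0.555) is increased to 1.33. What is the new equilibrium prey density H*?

At the interior fixed point, setting dP/dt = 0 with P > 0 fixes H* = (predator death rate)/(HP coefficient) — independent of the other coefficients.
With the change, H* = 1.33/0.008 = 166; it rises from 69.4.

H* ≈ 166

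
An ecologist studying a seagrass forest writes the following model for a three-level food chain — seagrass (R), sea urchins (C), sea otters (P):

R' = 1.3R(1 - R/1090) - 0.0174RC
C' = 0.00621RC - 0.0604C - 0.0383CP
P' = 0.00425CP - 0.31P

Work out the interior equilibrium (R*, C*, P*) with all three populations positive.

R* ≈ 25.8, C* ≈ 72.9, P* ≈ 2.61

From dP/dt = 0: 0.00425C* = 0.31, so C* = 72.9.
From dR/dt = 0: 1.3(1 - R*/1090) = 0.0174·72.9, giving R* = 1090·(1 - 0.976) = 25.8.
From dC/dt = 0: 0.00621·25.8 - 0.0604 = 0.0383P*, so P* = 0.1/0.0383 = 2.61.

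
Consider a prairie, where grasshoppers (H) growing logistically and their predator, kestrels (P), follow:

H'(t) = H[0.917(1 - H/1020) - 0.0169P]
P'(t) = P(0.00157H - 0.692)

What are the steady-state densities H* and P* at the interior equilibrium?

H* ≈ 441, P* ≈ 30.8

From dP/dt = 0 with P > 0: 0.00157H* = 0.692, so H* = 441.
Substitute into dH/dt = 0: 0.917(1 - 441/1020) = 0.0169P*.
The bracket is 0.568, giving P* = 0.521/0.0169 = 30.8.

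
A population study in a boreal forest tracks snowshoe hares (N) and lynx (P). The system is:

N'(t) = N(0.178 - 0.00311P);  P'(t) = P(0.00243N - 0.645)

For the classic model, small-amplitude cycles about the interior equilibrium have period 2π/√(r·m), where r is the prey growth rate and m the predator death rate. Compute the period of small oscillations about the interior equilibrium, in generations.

Here r = 0.178 and m = 0.645, so r·m = 0.115.
ω = √0.115 = 0.339 per generation, hence T = 2π/ω ≈ 18.5 generations.

T ≈ 18.5 generations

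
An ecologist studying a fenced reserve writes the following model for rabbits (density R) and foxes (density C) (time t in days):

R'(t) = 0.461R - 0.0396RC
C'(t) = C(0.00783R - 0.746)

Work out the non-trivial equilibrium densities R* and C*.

Set dC/dt = 0 with C > 0: 0.00783R - 0.746 = 0, so R* = 0.746/0.00783 = 95.3.
Set dR/dt = 0 with R > 0: 0.461 - 0.0396C = 0, so C* = 0.461/0.0396 = 11.6.

R* ≈ 95.3, C* ≈ 11.6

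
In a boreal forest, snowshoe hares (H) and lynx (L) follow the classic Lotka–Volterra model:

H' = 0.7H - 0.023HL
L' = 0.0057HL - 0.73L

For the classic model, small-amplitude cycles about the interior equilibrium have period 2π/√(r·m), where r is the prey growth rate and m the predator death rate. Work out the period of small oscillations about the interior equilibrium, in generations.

T ≈ 8.79 generations

Here r = 0.7 and m = 0.73, so r·m = 0.511.
ω = √0.511 = 0.715 per generation, hence T = 2π/ω ≈ 8.79 generations.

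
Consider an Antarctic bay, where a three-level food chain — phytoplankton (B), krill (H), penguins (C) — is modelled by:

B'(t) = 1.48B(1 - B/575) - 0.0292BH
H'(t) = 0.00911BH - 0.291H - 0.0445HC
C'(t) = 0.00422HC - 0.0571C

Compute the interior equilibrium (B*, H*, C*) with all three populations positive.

From dC/dt = 0: 0.00422H* = 0.0571, so H* = 13.5.
From dB/dt = 0: 1.48(1 - B*/575) = 0.0292·13.5, giving B* = 575·(1 - 0.267) = 421.
From dH/dt = 0: 0.00911·421 - 0.291 = 0.0445C*, so C* = 3.55/0.0445 = 79.7.

B* ≈ 421, H* ≈ 13.5, C* ≈ 79.7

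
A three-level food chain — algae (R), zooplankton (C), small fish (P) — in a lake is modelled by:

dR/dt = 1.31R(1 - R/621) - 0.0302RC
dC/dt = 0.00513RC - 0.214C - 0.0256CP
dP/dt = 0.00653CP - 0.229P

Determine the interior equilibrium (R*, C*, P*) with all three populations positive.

R* ≈ 119, C* ≈ 35.1, P* ≈ 15.5

From dP/dt = 0: 0.00653C* = 0.229, so C* = 35.1.
From dR/dt = 0: 1.31(1 - R*/621) = 0.0302·35.1, giving R* = 621·(1 - 0.808) = 119.
From dC/dt = 0: 0.00513·119 - 0.214 = 0.0256P*, so P* = 0.396/0.0256 = 15.5.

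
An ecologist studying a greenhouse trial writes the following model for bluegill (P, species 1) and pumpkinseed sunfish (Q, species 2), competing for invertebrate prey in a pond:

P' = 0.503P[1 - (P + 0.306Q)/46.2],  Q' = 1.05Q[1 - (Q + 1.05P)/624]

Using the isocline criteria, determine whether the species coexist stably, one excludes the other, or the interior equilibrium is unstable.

Compare the nullcline intercepts: K1/α12 = 46.2/0.306 = 151 < K2 = 624; K2/α21 = 624/1.05 = 594 > K1 = 46.2.
Since the inequalities point opposite ways, species 2 can invade but species 1 cannot.

species 2 excludes species 1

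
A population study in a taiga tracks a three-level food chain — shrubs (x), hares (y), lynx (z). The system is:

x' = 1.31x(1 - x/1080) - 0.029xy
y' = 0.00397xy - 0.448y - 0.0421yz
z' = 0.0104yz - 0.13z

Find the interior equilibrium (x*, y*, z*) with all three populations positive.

x* ≈ 781, y* ≈ 12.5, z* ≈ 63

From dz/dt = 0: 0.0104y* = 0.13, so y* = 12.5.
From dx/dt = 0: 1.31(1 - x*/1080) = 0.029·12.5, giving x* = 1080·(1 - 0.277) = 781.
From dy/dt = 0: 0.00397·781 - 0.448 = 0.0421z*, so z* = 2.65/0.0421 = 63.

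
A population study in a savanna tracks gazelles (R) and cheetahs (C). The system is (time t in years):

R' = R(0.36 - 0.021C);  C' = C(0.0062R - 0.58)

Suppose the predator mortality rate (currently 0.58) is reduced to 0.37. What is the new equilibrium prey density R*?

R* ≈ 59.7

At the interior fixed point, setting dC/dt = 0 with C > 0 fixes R* = (predator death rate)/(RC coefficient) — independent of the other coefficients.
With the change, R* = 0.37/0.0062 = 59.7; it falls from 93.5.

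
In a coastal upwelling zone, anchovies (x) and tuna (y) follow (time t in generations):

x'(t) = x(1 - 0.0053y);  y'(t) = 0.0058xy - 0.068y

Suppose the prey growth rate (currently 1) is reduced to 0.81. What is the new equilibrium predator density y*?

At the interior fixed point, setting dx/dt = 0 with x > 0 fixes y* = (prey growth rate)/(xy coefficient) — independent of the other coefficients.
With the change, y* = 0.81/0.0053 = 153; it falls from 189.

y* ≈ 153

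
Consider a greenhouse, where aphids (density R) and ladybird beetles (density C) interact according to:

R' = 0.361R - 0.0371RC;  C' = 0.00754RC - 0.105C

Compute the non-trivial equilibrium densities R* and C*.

R* ≈ 13.9, C* ≈ 9.73

Set dC/dt = 0 with C > 0: 0.00754R - 0.105 = 0, so R* = 0.105/0.00754 = 13.9.
Set dR/dt = 0 with R > 0: 0.361 - 0.0371C = 0, so C* = 0.361/0.0371 = 9.73.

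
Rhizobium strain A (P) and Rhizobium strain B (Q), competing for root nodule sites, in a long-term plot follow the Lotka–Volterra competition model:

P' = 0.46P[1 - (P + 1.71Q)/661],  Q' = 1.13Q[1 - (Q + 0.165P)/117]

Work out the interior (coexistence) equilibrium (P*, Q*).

Setting both brackets to zero gives the nullclines P + 1.71Q = 661 and 0.165P + Q = 117.
Substituting Q = 117 - 0.165P into the first: P(1 - 1.71·0.165) = 661 - 1.71·117.
So P* = 461/0.718 = 642, and then Q* = 117 - 0.165·642 = 11.1.

P* ≈ 642, Q* ≈ 11.1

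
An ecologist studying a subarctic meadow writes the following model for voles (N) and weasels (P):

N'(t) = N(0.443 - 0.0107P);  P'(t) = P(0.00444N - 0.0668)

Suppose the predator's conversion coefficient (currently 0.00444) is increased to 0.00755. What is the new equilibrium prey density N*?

N* ≈ 8.85

At the interior fixed point, setting dP/dt = 0 with P > 0 fixes N* = (predator death rate)/(NP coefficient) — independent of the other coefficients.
With the change, N* = 0.0668/0.00755 = 8.85; it falls from 15.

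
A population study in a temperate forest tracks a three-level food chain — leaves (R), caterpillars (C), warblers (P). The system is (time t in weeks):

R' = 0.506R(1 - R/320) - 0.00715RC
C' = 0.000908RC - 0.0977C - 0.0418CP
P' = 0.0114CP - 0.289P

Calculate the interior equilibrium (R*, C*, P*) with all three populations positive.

From dP/dt = 0: 0.0114C* = 0.289, so C* = 25.4.
From dR/dt = 0: 0.506(1 - R*/320) = 0.00715·25.4, giving R* = 320·(1 - 0.358) = 205.
From dC/dt = 0: 0.000908·205 - 0.0977 = 0.0418P*, so P* = 0.0888/0.0418 = 2.12.

R* ≈ 205, C* ≈ 25.4, P* ≈ 2.12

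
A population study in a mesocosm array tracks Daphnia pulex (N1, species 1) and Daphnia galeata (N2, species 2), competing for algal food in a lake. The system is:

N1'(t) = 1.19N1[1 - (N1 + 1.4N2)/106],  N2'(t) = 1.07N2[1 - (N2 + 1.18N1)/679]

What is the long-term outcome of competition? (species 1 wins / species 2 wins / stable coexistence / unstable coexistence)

Compare the nullcline intercepts: K1/α12 = 106/1.4 = 75.7 < K2 = 679; K2/α21 = 679/1.18 = 575 > K1 = 106.
Since the inequalities point opposite ways, species 2 can invade but species 1 cannot.

species 2 excludes species 1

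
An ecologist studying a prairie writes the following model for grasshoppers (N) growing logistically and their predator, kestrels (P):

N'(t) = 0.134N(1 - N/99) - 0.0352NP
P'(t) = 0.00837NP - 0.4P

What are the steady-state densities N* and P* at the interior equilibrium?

From dP/dt = 0 with P > 0: 0.00837N* = 0.4, so N* = 47.8.
Substitute into dN/dt = 0: 0.134(1 - 47.8/99) = 0.0352P*.
The bracket is 0.517, giving P* = 0.0693/0.0352 = 1.97.

N* ≈ 47.8, P* ≈ 1.97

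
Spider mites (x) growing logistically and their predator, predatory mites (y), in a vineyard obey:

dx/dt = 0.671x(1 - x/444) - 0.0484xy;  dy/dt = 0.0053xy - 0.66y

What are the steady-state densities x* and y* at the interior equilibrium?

From dy/dt = 0 with y > 0: 0.0053x* = 0.66, so x* = 125.
Substitute into dx/dt = 0: 0.671(1 - 125/444) = 0.0484y*.
The bracket is 0.72, giving y* = 0.483/0.0484 = 9.98.

x* ≈ 125, y* ≈ 9.98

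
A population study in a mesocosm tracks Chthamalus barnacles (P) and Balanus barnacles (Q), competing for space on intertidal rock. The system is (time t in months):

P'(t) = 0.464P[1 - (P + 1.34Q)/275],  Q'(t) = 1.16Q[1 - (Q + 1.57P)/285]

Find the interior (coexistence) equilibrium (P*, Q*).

P* ≈ 96.8, Q* ≈ 133

Setting both brackets to zero gives the nullclines P + 1.34Q = 275 and 1.57P + Q = 285.
Substituting Q = 285 - 1.57P into the first: P(1 - 1.34·1.57) = 275 - 1.34·285.
So P* = -107/-1.1 = 96.8, and then Q* = 285 - 1.57·96.8 = 133.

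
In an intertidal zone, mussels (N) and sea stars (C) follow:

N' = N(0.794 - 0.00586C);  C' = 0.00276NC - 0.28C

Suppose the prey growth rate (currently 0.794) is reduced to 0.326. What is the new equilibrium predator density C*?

C* ≈ 55.6

At the interior fixed point, setting dN/dt = 0 with N > 0 fixes C* = (prey growth rate)/(NC coefficient) — independent of the other coefficients.
With the change, C* = 0.326/0.00586 = 55.6; it falls from 135.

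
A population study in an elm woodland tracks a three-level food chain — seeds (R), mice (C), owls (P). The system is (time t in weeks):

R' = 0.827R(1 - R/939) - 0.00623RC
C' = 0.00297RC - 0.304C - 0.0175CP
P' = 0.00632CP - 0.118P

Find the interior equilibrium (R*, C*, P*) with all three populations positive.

From dP/dt = 0: 0.00632C* = 0.118, so C* = 18.7.
From dR/dt = 0: 0.827(1 - R*/939) = 0.00623·18.7, giving R* = 939·(1 - 0.141) = 807.
From dC/dt = 0: 0.00297·807 - 0.304 = 0.0175P*, so P* = 2.09/0.0175 = 120.

R* ≈ 807, C* ≈ 18.7, P* ≈ 120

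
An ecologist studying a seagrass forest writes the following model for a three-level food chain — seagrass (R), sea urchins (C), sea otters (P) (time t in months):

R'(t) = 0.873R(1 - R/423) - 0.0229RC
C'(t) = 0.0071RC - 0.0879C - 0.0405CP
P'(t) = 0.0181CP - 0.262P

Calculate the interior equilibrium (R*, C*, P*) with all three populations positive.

R* ≈ 262, C* ≈ 14.5, P* ≈ 43.8

From dP/dt = 0: 0.0181C* = 0.262, so C* = 14.5.
From dR/dt = 0: 0.873(1 - R*/423) = 0.0229·14.5, giving R* = 423·(1 - 0.38) = 262.
From dC/dt = 0: 0.0071·262 - 0.0879 = 0.0405P*, so P* = 1.78/0.0405 = 43.8.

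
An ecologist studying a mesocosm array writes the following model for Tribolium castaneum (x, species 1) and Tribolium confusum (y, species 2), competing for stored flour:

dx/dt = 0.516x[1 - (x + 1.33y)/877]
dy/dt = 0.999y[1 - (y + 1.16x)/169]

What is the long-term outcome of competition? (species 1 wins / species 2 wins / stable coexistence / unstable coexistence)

species 1 excludes species 2

Compare the nullcline intercepts: K1/α12 = 877/1.33 = 659 > K2 = 169; K2/α21 = 169/1.16 = 146 < K1 = 877.
Since the inequalities point opposite ways, species 1 can invade but species 2 cannot.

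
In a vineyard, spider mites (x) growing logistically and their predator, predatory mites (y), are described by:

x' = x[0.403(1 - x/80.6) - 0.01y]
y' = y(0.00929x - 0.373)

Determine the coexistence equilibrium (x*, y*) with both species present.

x* ≈ 40.2, y* ≈ 20.2

From dy/dt = 0 with y > 0: 0.00929x* = 0.373, so x* = 40.2.
Substitute into dx/dt = 0: 0.403(1 - 40.2/80.6) = 0.01y*.
The bracket is 0.502, giving y* = 0.202/0.01 = 20.2.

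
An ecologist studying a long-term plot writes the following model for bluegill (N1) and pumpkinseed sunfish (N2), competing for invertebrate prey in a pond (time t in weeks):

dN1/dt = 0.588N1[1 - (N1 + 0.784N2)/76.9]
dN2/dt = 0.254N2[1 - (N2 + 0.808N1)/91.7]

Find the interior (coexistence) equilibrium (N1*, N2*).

N1* ≈ 13.7, N2* ≈ 80.7

Setting both brackets to zero gives the nullclines N1 + 0.784N2 = 76.9 and 0.808N1 + N2 = 91.7.
Substituting N2 = 91.7 - 0.808N1 into the first: N1(1 - 0.784·0.808) = 76.9 - 0.784·91.7.
So N1* = 5.01/0.367 = 13.7, and then N2* = 91.7 - 0.808·13.7 = 80.7.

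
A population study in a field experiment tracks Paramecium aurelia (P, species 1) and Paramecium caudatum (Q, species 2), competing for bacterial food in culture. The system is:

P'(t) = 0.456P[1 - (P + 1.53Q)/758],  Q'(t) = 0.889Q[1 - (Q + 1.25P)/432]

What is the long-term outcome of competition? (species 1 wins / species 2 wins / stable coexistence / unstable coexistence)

Compare the nullcline intercepts: K1/α12 = 758/1.53 = 495 > K2 = 432; K2/α21 = 432/1.25 = 346 < K1 = 758.
Since the inequalities point opposite ways, species 1 can invade but species 2 cannot.

species 1 excludes species 2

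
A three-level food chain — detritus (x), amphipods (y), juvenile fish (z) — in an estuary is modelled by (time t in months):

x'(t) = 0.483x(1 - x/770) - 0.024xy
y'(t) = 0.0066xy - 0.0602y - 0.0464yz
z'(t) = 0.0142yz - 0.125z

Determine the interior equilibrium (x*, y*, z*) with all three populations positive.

x* ≈ 433, y* ≈ 8.8, z* ≈ 60.3

From dz/dt = 0: 0.0142y* = 0.125, so y* = 8.8.
From dx/dt = 0: 0.483(1 - x*/770) = 0.024·8.8, giving x* = 770·(1 - 0.437) = 433.
From dy/dt = 0: 0.0066·433 - 0.0602 = 0.0464z*, so z* = 2.8/0.0464 = 60.3.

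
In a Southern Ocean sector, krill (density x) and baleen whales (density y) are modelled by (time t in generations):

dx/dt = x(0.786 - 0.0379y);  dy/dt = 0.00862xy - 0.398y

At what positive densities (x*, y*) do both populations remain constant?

x* ≈ 46.2, y* ≈ 20.7

Set dy/dt = 0 with y > 0: 0.00862x - 0.398 = 0, so x* = 0.398/0.00862 = 46.2.
Set dx/dt = 0 with x > 0: 0.786 - 0.0379y = 0, so y* = 0.786/0.0379 = 20.7.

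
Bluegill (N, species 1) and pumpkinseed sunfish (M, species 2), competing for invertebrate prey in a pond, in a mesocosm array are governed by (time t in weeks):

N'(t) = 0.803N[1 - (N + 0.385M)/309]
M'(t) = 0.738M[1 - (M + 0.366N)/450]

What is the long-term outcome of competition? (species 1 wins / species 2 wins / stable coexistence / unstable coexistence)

Compare the nullcline intercepts: K1/α12 = 309/0.385 = 803 > K2 = 450; K2/α21 = 450/0.366 = 1230 > K1 = 309.
Since both inequalities hold, each species can invade when rare, so the interior equilibrium is stable.

stable coexistence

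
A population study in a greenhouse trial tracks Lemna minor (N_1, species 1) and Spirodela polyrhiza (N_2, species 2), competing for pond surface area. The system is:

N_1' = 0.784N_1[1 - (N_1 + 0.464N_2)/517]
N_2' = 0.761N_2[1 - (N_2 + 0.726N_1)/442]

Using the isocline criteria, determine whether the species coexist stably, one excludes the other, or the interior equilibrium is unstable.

Compare the nullcline intercepts: K1/α12 = 517/0.464 = 1110 > K2 = 442; K2/α21 = 442/0.726 = 609 > K1 = 517.
Since both inequalities hold, each species can invade when rare, so the interior equilibrium is stable.

stable coexistence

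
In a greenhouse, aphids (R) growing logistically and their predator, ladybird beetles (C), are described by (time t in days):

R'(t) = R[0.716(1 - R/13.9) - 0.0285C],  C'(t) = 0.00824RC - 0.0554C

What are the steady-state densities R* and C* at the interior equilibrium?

R* ≈ 6.72, C* ≈ 13

From dC/dt = 0 with C > 0: 0.00824R* = 0.0554, so R* = 6.72.
Substitute into dR/dt = 0: 0.716(1 - 6.72/13.9) = 0.0285C*.
The bracket is 0.516, giving C* = 0.37/0.0285 = 13.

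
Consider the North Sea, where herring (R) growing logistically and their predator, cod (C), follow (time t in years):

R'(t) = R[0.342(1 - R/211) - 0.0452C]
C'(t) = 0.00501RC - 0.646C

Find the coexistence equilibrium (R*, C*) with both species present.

R* ≈ 129, C* ≈ 2.94

From dC/dt = 0 with C > 0: 0.00501R* = 0.646, so R* = 129.
Substitute into dR/dt = 0: 0.342(1 - 129/211) = 0.0452C*.
The bracket is 0.389, giving C* = 0.133/0.0452 = 2.94.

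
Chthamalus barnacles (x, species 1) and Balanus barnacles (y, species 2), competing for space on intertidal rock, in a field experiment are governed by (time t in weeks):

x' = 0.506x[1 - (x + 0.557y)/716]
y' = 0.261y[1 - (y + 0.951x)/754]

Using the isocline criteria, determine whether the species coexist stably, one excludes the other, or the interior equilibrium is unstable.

stable coexistence

Compare the nullcline intercepts: K1/α12 = 716/0.557 = 1290 > K2 = 754; K2/α21 = 754/0.951 = 793 > K1 = 716.
Since both inequalities hold, each species can invade when rare, so the interior equilibrium is stable.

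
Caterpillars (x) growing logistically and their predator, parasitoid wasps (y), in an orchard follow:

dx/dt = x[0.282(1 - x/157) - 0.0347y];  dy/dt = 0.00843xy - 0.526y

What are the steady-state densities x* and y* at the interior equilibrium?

x* ≈ 62.4, y* ≈ 4.9

From dy/dt = 0 with y > 0: 0.00843x* = 0.526, so x* = 62.4.
Substitute into dx/dt = 0: 0.282(1 - 62.4/157) = 0.0347y*.
The bracket is 0.603, giving y* = 0.17/0.0347 = 4.9.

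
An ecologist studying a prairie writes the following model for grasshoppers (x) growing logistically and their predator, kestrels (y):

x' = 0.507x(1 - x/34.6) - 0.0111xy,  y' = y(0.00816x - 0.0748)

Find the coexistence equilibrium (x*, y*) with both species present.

x* ≈ 9.17, y* ≈ 33.6

From dy/dt = 0 with y > 0: 0.00816x* = 0.0748, so x* = 9.17.
Substitute into dx/dt = 0: 0.507(1 - 9.17/34.6) = 0.0111y*.
The bracket is 0.735, giving y* = 0.373/0.0111 = 33.6.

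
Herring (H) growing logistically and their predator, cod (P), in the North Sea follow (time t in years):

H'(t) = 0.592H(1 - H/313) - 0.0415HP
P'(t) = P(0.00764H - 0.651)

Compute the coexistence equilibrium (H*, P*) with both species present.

H* ≈ 85.2, P* ≈ 10.4

From dP/dt = 0 with P > 0: 0.00764H* = 0.651, so H* = 85.2.
Substitute into dH/dt = 0: 0.592(1 - 85.2/313) = 0.0415P*.
The bracket is 0.728, giving P* = 0.431/0.0415 = 10.4.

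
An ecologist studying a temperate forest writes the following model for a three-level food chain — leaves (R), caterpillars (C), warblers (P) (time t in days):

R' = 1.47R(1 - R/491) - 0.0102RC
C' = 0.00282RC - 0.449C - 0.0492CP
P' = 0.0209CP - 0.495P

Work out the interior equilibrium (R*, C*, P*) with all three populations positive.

From dP/dt = 0: 0.0209C* = 0.495, so C* = 23.7.
From dR/dt = 0: 1.47(1 - R*/491) = 0.0102·23.7, giving R* = 491·(1 - 0.164) = 410.
From dC/dt = 0: 0.00282·410 - 0.449 = 0.0492P*, so P* = 0.708/0.0492 = 14.4.

R* ≈ 410, C* ≈ 23.7, P* ≈ 14.4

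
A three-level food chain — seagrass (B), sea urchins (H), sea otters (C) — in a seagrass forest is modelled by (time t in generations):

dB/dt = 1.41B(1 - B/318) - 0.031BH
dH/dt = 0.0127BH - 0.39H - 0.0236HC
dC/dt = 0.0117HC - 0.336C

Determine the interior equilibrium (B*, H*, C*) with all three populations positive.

B* ≈ 117, H* ≈ 28.7, C* ≈ 46.6

From dC/dt = 0: 0.0117H* = 0.336, so H* = 28.7.
From dB/dt = 0: 1.41(1 - B*/318) = 0.031·28.7, giving B* = 318·(1 - 0.631) = 117.
From dH/dt = 0: 0.0127·117 - 0.39 = 0.0236C*, so C* = 1.1/0.0236 = 46.6.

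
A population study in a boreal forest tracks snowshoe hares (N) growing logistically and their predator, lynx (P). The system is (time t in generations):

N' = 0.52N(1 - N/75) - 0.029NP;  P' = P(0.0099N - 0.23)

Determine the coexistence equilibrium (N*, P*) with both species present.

N* ≈ 23.2, P* ≈ 12.4

From dP/dt = 0 with P > 0: 0.0099N* = 0.23, so N* = 23.2.
Substitute into dN/dt = 0: 0.52(1 - 23.2/75) = 0.029P*.
The bracket is 0.69, giving P* = 0.359/0.029 = 12.4.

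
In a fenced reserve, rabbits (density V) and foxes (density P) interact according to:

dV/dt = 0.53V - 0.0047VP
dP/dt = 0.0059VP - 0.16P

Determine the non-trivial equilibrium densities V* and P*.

V* ≈ 27.1, P* ≈ 113

Set dP/dt = 0 with P > 0: 0.0059V - 0.16 = 0, so V* = 0.16/0.0059 = 27.1.
Set dV/dt = 0 with V > 0: 0.53 - 0.0047P = 0, so P* = 0.53/0.0047 = 113.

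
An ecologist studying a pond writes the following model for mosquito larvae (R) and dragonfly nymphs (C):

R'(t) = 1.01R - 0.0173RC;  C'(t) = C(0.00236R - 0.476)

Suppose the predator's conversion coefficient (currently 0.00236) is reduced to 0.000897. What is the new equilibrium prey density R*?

R* ≈ 531

At the interior fixed point, setting dC/dt = 0 with C > 0 fixes R* = (predator death rate)/(RC coefficient) — independent of the other coefficients.
With the change, R* = 0.476/0.000897 = 531; it rises from 202.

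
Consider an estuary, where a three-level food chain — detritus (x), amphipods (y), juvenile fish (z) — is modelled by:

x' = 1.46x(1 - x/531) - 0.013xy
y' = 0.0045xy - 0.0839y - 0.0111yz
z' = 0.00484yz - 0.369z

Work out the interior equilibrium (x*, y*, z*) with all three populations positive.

From dz/dt = 0: 0.00484y* = 0.369, so y* = 76.2.
From dx/dt = 0: 1.46(1 - x*/531) = 0.013·76.2, giving x* = 531·(1 - 0.679) = 171.
From dy/dt = 0: 0.0045·171 - 0.0839 = 0.0111z*, so z* = 0.683/0.0111 = 61.6.

x* ≈ 171, y* ≈ 76.2, z* ≈ 61.6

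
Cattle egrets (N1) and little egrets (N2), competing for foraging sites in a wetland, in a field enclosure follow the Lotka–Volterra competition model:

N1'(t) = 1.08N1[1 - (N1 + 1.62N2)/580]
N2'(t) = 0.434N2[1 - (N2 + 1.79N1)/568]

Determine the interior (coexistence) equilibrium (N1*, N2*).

N1* ≈ 179, N2* ≈ 247

Setting both brackets to zero gives the nullclines N1 + 1.62N2 = 580 and 1.79N1 + N2 = 568.
Substituting N2 = 568 - 1.79N1 into the first: N1(1 - 1.62·1.79) = 580 - 1.62·568.
So N1* = -340/-1.9 = 179, and then N2* = 568 - 1.79·179 = 247.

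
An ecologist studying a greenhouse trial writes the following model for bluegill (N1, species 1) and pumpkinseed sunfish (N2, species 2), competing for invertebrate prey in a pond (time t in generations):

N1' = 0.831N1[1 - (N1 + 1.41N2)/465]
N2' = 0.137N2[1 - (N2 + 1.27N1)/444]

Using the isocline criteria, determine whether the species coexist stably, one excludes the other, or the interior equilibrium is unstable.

Compare the nullcline intercepts: K1/α12 = 465/1.41 = 330 < K2 = 444; K2/α21 = 444/1.27 = 350 < K1 = 465.
Since both are reversed, neither can invade when rare; the interior point is a saddle.

unstable coexistence (outcome depends on initial conditions)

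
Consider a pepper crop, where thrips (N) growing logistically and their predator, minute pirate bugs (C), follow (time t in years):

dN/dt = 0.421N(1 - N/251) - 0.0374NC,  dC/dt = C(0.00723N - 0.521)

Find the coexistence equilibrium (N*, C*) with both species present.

N* ≈ 72.1, C* ≈ 8.02

From dC/dt = 0 with C > 0: 0.00723N* = 0.521, so N* = 72.1.
Substitute into dN/dt = 0: 0.421(1 - 72.1/251) = 0.0374C*.
The bracket is 0.713, giving C* = 0.3/0.0374 = 8.02.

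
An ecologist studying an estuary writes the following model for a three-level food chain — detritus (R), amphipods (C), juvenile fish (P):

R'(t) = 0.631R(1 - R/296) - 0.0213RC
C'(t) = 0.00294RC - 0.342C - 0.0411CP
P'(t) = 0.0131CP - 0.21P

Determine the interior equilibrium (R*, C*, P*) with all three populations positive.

R* ≈ 136, C* ≈ 16, P* ≈ 1.39

From dP/dt = 0: 0.0131C* = 0.21, so C* = 16.
From dR/dt = 0: 0.631(1 - R*/296) = 0.0213·16, giving R* = 296·(1 - 0.541) = 136.
From dC/dt = 0: 0.00294·136 - 0.342 = 0.0411P*, so P* = 0.0573/0.0411 = 1.39.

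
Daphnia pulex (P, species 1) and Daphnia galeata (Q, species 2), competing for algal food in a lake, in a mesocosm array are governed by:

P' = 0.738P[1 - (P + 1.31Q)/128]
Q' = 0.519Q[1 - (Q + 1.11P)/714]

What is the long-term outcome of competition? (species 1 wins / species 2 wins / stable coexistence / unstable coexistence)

Compare the nullcline intercepts: K1/α12 = 128/1.31 = 97.7 < K2 = 714; K2/α21 = 714/1.11 = 643 > K1 = 128.
Since the inequalities point opposite ways, species 2 can invade but species 1 cannot.

species 2 excludes species 1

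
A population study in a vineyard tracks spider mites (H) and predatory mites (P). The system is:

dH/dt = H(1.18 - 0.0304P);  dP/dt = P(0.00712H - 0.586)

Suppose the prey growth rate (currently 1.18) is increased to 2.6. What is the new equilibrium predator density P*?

At the interior fixed point, setting dH/dt = 0 with H > 0 fixes P* = (prey growth rate)/(HP coefficient) — independent of the other coefficients.
With the change, P* = 2.6/0.0304 = 85.5; it rises from 38.8.

P* ≈ 85.5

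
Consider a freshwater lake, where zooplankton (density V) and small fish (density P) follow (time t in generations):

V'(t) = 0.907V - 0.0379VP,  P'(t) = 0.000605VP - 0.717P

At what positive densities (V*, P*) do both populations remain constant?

Set dP/dt = 0 with P > 0: 0.000605V - 0.717 = 0, so V* = 0.717/0.000605 = 1190.
Set dV/dt = 0 with V > 0: 0.907 - 0.0379P = 0, so P* = 0.907/0.0379 = 23.9.

V* ≈ 1190, P* ≈ 23.9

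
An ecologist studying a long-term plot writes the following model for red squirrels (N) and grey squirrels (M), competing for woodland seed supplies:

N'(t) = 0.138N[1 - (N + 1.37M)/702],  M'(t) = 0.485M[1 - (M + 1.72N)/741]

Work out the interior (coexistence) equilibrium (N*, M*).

N* ≈ 231, M* ≈ 344

Setting both brackets to zero gives the nullclines N + 1.37M = 702 and 1.72N + M = 741.
Substituting M = 741 - 1.72N into the first: N(1 - 1.37·1.72) = 702 - 1.37·741.
So N* = -313/-1.36 = 231, and then M* = 741 - 1.72·231 = 344.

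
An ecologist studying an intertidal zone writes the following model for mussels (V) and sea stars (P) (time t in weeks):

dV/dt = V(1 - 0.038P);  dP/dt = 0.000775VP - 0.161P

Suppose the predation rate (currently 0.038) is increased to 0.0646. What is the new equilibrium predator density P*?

P* ≈ 15.5

At the interior fixed point, setting dV/dt = 0 with V > 0 fixes P* = (prey growth rate)/(VP coefficient) — independent of the other coefficients.
With the change, P* = 1/0.0646 = 15.5; it falls from 26.3.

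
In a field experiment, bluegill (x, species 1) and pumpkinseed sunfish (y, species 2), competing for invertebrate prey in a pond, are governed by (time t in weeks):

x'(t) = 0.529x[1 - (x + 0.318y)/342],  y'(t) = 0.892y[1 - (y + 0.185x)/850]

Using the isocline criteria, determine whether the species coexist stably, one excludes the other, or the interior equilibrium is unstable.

Compare the nullcline intercepts: K1/α12 = 342/0.318 = 1080 > K2 = 850; K2/α21 = 850/0.185 = 4590 > K1 = 342.
Since both inequalities hold, each species can invade when rare, so the interior equilibrium is stable.

stable coexistence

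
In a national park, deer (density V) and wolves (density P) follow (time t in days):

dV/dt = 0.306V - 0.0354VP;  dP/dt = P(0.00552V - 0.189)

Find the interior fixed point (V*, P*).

V* ≈ 34.2, P* ≈ 8.64

Set dP/dt = 0 with P > 0: 0.00552V - 0.189 = 0, so V* = 0.189/0.00552 = 34.2.
Set dV/dt = 0 with V > 0: 0.306 - 0.0354P = 0, so P* = 0.306/0.0354 = 8.64.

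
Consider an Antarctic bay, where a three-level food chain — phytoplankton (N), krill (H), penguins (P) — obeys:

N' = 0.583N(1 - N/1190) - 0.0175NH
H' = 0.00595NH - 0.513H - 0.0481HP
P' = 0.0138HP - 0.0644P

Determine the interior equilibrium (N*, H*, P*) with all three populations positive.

N* ≈ 1020, H* ≈ 4.67, P* ≈ 116

From dP/dt = 0: 0.0138H* = 0.0644, so H* = 4.67.
From dN/dt = 0: 0.583(1 - N*/1190) = 0.0175·4.67, giving N* = 1190·(1 - 0.14) = 1020.
From dH/dt = 0: 0.00595·1020 - 0.513 = 0.0481P*, so P* = 5.58/0.0481 = 116.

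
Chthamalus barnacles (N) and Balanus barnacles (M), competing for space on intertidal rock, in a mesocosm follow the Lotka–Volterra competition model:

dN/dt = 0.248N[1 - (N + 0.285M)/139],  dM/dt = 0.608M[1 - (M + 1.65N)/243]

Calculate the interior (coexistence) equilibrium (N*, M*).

Setting both brackets to zero gives the nullclines N + 0.285M = 139 and 1.65N + M = 243.
Substituting M = 243 - 1.65N into the first: N(1 - 0.285·1.65) = 139 - 0.285·243.
So N* = 69.7/0.53 = 132, and then M* = 243 - 1.65·132 = 25.8.

N* ≈ 132, M* ≈ 25.8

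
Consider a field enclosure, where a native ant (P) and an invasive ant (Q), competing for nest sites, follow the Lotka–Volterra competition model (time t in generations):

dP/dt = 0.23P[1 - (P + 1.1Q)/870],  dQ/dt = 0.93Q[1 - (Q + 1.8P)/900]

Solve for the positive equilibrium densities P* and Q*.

P* ≈ 122, Q* ≈ 680

Setting both brackets to zero gives the nullclines P + 1.1Q = 870 and 1.8P + Q = 900.
Substituting Q = 900 - 1.8P into the first: P(1 - 1.1·1.8) = 870 - 1.1·900.
So P* = -120/-0.98 = 122, and then Q* = 900 - 1.8·122 = 680.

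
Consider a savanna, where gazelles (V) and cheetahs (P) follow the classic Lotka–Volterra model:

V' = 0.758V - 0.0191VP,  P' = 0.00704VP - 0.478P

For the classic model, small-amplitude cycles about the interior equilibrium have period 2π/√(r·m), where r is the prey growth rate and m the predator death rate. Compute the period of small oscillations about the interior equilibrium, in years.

Here r = 0.758 and m = 0.478, so r·m = 0.362.
ω = √0.362 = 0.602 per year, hence T = 2π/ω ≈ 10.4 years.

T ≈ 10.4 years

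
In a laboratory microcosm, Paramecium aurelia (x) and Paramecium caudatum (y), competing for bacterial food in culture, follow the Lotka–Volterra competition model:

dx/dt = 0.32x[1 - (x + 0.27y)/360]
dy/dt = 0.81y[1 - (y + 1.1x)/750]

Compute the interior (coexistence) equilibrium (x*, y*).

x* ≈ 224, y* ≈ 504

Setting both brackets to zero gives the nullclines x + 0.27y = 360 and 1.1x + y = 750.
Substituting y = 750 - 1.1x into the first: x(1 - 0.27·1.1) = 360 - 0.27·750.
So x* = 158/0.703 = 224, and then y* = 750 - 1.1·224 = 504.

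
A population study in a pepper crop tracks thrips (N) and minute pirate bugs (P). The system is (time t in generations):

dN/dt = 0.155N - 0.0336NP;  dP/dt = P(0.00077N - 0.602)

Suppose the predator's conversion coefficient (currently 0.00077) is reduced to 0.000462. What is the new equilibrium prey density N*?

N* ≈ 1300

At the interior fixed point, setting dP/dt = 0 with P > 0 fixes N* = (predator death rate)/(NP coefficient) — independent of the other coefficients.
With the change, N* = 0.602/0.000462 = 1300; it rises from 782.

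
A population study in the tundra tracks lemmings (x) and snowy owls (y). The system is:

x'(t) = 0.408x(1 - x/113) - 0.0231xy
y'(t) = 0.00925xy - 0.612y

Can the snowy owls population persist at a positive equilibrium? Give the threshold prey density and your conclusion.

The predator equation gives dy/dt > 0 only when x > 0.612/0.00925 = 66.2.
Without the predator, x → K = 113. Since 113 > 66.2, the predator can invade and persist.

Threshold x = 66.2; K > 66.2, so yes, the predator persists.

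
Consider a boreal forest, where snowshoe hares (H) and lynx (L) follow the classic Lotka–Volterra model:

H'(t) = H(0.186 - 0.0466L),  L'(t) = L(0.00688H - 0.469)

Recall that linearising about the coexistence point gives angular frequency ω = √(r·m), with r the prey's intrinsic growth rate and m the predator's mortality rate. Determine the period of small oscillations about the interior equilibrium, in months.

T ≈ 21.3 months

Here r = 0.186 and m = 0.469, so r·m = 0.0872.
ω = √0.0872 = 0.295 per month, hence T = 2π/ω ≈ 21.3 months.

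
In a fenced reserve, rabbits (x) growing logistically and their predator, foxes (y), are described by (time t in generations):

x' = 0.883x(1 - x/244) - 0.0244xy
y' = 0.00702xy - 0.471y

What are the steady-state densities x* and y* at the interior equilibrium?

x* ≈ 67.1, y* ≈ 26.2

From dy/dt = 0 with y > 0: 0.00702x* = 0.471, so x* = 67.1.
Substitute into dx/dt = 0: 0.883(1 - 67.1/244) = 0.0244y*.
The bracket is 0.725, giving y* = 0.64/0.0244 = 26.2.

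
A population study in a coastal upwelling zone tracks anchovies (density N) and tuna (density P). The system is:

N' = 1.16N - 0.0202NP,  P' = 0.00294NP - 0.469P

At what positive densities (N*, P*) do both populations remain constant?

N* ≈ 160, P* ≈ 57.4

Set dP/dt = 0 with P > 0: 0.00294N - 0.469 = 0, so N* = 0.469/0.00294 = 160.
Set dN/dt = 0 with N > 0: 1.16 - 0.0202P = 0, so P* = 1.16/0.0202 = 57.4.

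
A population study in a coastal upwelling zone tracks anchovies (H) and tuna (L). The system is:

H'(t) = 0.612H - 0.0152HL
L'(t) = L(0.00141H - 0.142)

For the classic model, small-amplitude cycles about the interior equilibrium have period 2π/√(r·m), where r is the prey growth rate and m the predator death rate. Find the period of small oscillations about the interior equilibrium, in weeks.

T ≈ 21.3 weeks

Here r = 0.612 and m = 0.142, so r·m = 0.0869.
ω = √0.0869 = 0.295 per week, hence T = 2π/ω ≈ 21.3 weeks.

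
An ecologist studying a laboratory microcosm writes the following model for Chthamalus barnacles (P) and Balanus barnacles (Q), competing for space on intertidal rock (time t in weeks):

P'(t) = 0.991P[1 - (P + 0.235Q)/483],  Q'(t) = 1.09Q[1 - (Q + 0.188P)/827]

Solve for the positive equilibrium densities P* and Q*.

P* ≈ 302, Q* ≈ 770

Setting both brackets to zero gives the nullclines P + 0.235Q = 483 and 0.188P + Q = 827.
Substituting Q = 827 - 0.188P into the first: P(1 - 0.235·0.188) = 483 - 0.235·827.
So P* = 289/0.956 = 302, and then Q* = 827 - 0.188·302 = 770.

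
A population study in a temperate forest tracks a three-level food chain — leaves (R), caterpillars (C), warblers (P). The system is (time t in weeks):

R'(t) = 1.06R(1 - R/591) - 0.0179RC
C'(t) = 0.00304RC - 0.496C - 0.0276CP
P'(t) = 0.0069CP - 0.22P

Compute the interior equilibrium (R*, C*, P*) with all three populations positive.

R* ≈ 273, C* ≈ 31.9, P* ≈ 12.1

From dP/dt = 0: 0.0069C* = 0.22, so C* = 31.9.
From dR/dt = 0: 1.06(1 - R*/591) = 0.0179·31.9, giving R* = 591·(1 - 0.538) = 273.
From dC/dt = 0: 0.00304·273 - 0.496 = 0.0276P*, so P* = 0.333/0.0276 = 12.1.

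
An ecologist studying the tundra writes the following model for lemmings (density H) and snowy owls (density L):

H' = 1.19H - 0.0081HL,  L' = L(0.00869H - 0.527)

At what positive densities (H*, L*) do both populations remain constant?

H* ≈ 60.6, L* ≈ 147

Set dL/dt = 0 with L > 0: 0.00869H - 0.527 = 0, so H* = 0.527/0.00869 = 60.6.
Set dH/dt = 0 with H > 0: 1.19 - 0.0081L = 0, so L* = 1.19/0.0081 = 147.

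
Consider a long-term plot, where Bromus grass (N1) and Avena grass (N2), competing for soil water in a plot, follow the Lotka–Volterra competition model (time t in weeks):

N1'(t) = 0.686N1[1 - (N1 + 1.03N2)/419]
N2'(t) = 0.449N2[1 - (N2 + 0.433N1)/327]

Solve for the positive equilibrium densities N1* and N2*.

N1* ≈ 148, N2* ≈ 263

Setting both brackets to zero gives the nullclines N1 + 1.03N2 = 419 and 0.433N1 + N2 = 327.
Substituting N2 = 327 - 0.433N1 into the first: N1(1 - 1.03·0.433) = 419 - 1.03·327.
So N1* = 82.2/0.554 = 148, and then N2* = 327 - 0.433·148 = 263.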